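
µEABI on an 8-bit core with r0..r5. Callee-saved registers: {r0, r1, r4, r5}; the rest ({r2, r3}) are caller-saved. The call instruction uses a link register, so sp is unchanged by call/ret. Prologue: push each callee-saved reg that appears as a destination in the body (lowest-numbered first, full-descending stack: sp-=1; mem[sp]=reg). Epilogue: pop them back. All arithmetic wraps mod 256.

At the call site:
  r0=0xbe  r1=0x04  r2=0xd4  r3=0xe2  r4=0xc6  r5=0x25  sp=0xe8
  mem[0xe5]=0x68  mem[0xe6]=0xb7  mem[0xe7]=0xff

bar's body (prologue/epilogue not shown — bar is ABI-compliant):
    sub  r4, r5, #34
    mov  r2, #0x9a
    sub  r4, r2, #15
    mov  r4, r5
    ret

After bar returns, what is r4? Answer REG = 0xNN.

prologue: push r4 -> mem[0xe7]=0xc6, sp=0xe7
body[0] sub  r4, r5, #34 -> r4=0x03
body[1] mov  r2, #0x9a -> r2=0x9a
body[2] sub  r4, r2, #15 -> r4=0x8b
body[3] mov  r4, r5 -> r4=0x25
epilogue: pop r4=0xc6, sp=0xe8
r4 is callee-saved -> restored

REG = 0xc6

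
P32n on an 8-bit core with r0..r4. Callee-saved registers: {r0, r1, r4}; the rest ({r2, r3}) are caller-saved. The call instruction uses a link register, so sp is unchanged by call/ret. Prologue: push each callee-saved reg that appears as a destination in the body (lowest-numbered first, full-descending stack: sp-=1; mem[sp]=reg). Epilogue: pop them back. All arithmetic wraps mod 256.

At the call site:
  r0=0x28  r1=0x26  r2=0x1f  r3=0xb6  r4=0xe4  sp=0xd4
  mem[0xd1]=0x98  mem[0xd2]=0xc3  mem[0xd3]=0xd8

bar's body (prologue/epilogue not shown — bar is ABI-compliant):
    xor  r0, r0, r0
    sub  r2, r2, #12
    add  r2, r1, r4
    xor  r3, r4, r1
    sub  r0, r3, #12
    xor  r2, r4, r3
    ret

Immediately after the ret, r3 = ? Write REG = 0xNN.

prologue: push r0 → mem[0xd3]=0x28, sp=0xd3
body[0] xor  r0, r0, r0 → r0=0x00
body[1] sub  r2, r2, #12 → r2=0x13
body[2] add  r2, r1, r4 → r2=0x0a
body[3] xor  r3, r4, r1 → r3=0xc2
body[4] sub  r0, r3, #12 → r0=0xb6
body[5] xor  r2, r4, r3 → r2=0x26
epilogue: pop r0=0x28, sp=0xd4
r3 is caller-saved → body value

REG = 0xc2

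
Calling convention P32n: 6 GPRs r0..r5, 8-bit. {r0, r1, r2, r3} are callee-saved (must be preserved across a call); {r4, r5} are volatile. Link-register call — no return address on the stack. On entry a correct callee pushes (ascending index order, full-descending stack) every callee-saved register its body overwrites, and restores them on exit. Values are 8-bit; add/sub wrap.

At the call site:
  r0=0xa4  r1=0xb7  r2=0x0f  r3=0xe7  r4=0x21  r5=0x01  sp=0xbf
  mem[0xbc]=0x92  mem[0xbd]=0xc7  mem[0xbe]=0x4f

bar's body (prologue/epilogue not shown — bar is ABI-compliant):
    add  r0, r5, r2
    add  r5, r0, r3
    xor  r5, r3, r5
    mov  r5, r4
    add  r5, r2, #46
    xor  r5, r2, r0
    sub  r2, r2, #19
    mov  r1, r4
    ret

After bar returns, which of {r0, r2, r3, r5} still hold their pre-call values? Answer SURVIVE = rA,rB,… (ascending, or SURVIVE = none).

SURVIVE = r0,r2,r3

prologue: push r0 -> mem[0xbe]=0xa4, sp=0xbe
prologue: push r1 -> mem[0xbd]=0xb7, sp=0xbd
prologue: push r2 -> mem[0xbc]=0x0f, sp=0xbc
body[0] add  r0, r5, r2 -> r0=0x10
body[1] add  r5, r0, r3 -> r5=0xf7
body[2] xor  r5, r3, r5 -> r5=0x10
body[3] mov  r5, r4 -> r5=0x21
body[4] add  r5, r2, #46 -> r5=0x3d
body[5] xor  r5, r2, r0 -> r5=0x1f
body[6] sub  r2, r2, #19 -> r2=0xfc
body[7] mov  r1, r4 -> r1=0x21
epilogue: pop r2=0x0f, sp=0xbd
epilogue: pop r1=0xb7, sp=0xbe
epilogue: pop r0=0xa4, sp=0xbf
r0: callee-saved, written=True
r2: callee-saved, written=True
r3: callee-saved, written=False
r5: caller-saved, written=True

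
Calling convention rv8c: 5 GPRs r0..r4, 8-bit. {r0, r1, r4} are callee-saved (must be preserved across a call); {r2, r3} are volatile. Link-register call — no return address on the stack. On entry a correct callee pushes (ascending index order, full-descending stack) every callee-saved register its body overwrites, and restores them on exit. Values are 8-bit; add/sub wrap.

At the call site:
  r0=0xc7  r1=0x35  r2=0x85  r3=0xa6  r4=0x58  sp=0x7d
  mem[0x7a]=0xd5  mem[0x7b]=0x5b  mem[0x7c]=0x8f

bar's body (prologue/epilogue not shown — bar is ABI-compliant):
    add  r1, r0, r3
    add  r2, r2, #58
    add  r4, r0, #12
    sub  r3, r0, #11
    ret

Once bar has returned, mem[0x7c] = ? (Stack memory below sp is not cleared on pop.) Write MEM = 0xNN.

prologue: push r1 → mem[0x7c]=0x35, sp=0x7c
prologue: push r4 → mem[0x7b]=0x58, sp=0x7b
body[0] add  r1, r0, r3 → r1=0x6d
body[1] add  r2, r2, #58 → r2=0xbf
body[2] add  r4, r0, #12 → r4=0xd3
body[3] sub  r3, r0, #11 → r3=0xbc
epilogue: pop r4=0x58, sp=0x7c
epilogue: pop r1=0x35, sp=0x7d
prologue pushed ['r1', 'r4'] at ['0x7c', '0x7b']

MEM = 0x35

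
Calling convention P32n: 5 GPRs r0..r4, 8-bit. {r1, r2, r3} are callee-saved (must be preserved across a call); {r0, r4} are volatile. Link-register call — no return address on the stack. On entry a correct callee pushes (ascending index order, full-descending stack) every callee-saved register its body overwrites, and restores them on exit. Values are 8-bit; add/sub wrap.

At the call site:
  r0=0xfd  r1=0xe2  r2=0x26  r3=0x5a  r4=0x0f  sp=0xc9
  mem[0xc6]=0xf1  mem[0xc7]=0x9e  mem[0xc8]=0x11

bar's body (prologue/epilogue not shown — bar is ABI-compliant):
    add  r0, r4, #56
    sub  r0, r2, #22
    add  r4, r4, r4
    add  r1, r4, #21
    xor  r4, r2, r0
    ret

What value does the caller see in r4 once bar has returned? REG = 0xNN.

prologue: push r1 -> mem[0xc8]=0xe2, sp=0xc8
body[0] add  r0, r4, #56 -> r0=0x47
body[1] sub  r0, r2, #22 -> r0=0x10
body[2] add  r4, r4, r4 -> r4=0x1e
body[3] add  r1, r4, #21 -> r1=0x33
body[4] xor  r4, r2, r0 -> r4=0x36
epilogue: pop r1=0xe2, sp=0xc9
r4 is caller-saved -> body value

REG = 0x36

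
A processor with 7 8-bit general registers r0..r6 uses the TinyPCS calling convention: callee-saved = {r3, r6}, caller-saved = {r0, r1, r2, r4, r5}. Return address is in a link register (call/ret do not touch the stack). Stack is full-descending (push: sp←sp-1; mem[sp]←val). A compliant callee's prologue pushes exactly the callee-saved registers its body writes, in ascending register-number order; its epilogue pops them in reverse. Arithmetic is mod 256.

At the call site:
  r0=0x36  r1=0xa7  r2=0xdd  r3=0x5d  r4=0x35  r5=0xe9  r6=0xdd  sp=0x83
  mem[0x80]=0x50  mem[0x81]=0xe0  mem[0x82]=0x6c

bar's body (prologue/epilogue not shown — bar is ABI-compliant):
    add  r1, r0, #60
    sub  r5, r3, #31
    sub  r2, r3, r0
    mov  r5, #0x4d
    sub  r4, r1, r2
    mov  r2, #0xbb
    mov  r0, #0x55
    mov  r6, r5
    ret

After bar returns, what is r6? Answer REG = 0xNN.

REG = 0xdd

prologue: push r6 -> mem[0x82]=0xdd, sp=0x82
body[0] add  r1, r0, #60 -> r1=0x72
body[1] sub  r5, r3, #31 -> r5=0x3e
body[2] sub  r2, r3, r0 -> r2=0x27
body[3] mov  r5, #0x4d -> r5=0x4d
body[4] sub  r4, r1, r2 -> r4=0x4b
body[5] mov  r2, #0xbb -> r2=0xbb
body[6] mov  r0, #0x55 -> r0=0x55
body[7] mov  r6, r5 -> r6=0x4d
epilogue: pop r6=0xdd, sp=0x83
r6 is callee-saved -> restored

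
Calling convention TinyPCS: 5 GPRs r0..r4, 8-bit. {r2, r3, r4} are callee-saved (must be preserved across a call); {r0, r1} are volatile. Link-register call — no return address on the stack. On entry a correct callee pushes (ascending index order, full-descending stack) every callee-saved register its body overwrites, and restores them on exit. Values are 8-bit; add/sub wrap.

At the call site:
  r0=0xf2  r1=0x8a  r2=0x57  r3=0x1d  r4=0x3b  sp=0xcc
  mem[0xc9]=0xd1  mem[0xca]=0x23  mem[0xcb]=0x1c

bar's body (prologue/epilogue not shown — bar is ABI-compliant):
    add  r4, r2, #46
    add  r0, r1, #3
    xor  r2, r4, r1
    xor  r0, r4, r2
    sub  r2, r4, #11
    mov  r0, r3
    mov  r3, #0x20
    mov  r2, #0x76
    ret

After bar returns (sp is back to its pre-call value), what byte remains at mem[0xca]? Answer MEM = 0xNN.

MEM = 0x1d

prologue: push r2 → mem[0xcb]=0x57, sp=0xcb
prologue: push r3 → mem[0xca]=0x1d, sp=0xca
prologue: push r4 → mem[0xc9]=0x3b, sp=0xc9
body[0] add  r4, r2, #46 → r4=0x85
body[1] add  r0, r1, #3 → r0=0x8d
body[2] xor  r2, r4, r1 → r2=0x0f
body[3] xor  r0, r4, r2 → r0=0x8a
body[4] sub  r2, r4, #11 → r2=0x7a
body[5] mov  r0, r3 → r0=0x1d
body[6] mov  r3, #0x20 → r3=0x20
body[7] mov  r2, #0x76 → r2=0x76
epilogue: pop r4=0x3b, sp=0xca
epilogue: pop r3=0x1d, sp=0xcb
epilogue: pop r2=0x57, sp=0xcc
prologue pushed ['r2', 'r3', 'r4'] at ['0xcb', '0xca', '0xc9']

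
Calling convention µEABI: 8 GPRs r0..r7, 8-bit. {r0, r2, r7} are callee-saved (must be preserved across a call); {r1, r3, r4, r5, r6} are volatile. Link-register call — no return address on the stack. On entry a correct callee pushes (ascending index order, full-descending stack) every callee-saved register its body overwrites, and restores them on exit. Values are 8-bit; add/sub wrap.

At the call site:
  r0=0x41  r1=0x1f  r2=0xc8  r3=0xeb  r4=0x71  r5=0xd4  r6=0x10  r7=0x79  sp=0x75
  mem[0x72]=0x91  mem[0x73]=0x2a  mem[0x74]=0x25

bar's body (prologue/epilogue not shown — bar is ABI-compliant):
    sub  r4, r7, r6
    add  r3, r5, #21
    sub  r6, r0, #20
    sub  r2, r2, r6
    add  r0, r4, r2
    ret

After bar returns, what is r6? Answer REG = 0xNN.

REG = 0x2d

prologue: push r0 → mem[0x74]=0x41, sp=0x74
prologue: push r2 → mem[0x73]=0xc8, sp=0x73
body[0] sub  r4, r7, r6 → r4=0x69
body[1] add  r3, r5, #21 → r3=0xe9
body[2] sub  r6, r0, #20 → r6=0x2d
body[3] sub  r2, r2, r6 → r2=0x9b
body[4] add  r0, r4, r2 → r0=0x04
epilogue: pop r2=0xc8, sp=0x74
epilogue: pop r0=0x41, sp=0x75
r6 is caller-saved → body value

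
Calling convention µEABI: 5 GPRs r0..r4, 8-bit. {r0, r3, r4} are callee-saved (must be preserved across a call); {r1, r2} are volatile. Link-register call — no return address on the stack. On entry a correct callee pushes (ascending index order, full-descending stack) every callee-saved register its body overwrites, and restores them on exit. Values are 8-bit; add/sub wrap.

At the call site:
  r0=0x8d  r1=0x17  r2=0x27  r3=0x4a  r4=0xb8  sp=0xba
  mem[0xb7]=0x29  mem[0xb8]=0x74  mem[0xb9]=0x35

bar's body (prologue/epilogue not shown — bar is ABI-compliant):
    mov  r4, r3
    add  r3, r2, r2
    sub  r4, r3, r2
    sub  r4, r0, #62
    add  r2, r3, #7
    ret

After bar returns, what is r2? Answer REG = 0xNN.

REG = 0x55

prologue: push r3 -> mem[0xb9]=0x4a, sp=0xb9
prologue: push r4 -> mem[0xb8]=0xb8, sp=0xb8
body[0] mov  r4, r3 -> r4=0x4a
body[1] add  r3, r2, r2 -> r3=0x4e
body[2] sub  r4, r3, r2 -> r4=0x27
body[3] sub  r4, r0, #62 -> r4=0x4f
body[4] add  r2, r3, #7 -> r2=0x55
epilogue: pop r4=0xb8, sp=0xb9
epilogue: pop r3=0x4a, sp=0xba
r2 is caller-saved -> body value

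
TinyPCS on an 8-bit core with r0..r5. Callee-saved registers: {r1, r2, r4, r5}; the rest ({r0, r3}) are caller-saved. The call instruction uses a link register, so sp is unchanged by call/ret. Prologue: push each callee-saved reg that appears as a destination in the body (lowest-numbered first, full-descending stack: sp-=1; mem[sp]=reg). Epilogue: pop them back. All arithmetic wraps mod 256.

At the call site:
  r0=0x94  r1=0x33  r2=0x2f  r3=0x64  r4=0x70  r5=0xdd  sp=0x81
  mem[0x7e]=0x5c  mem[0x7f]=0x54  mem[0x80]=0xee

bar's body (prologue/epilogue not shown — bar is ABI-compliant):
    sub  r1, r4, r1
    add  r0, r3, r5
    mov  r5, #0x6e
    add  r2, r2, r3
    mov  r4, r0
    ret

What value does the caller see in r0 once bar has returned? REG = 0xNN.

REG = 0x41

prologue: push r1 → mem[0x80]=0x33, sp=0x80
prologue: push r2 → mem[0x7f]=0x2f, sp=0x7f
prologue: push r4 → mem[0x7e]=0x70, sp=0x7e
prologue: push r5 → mem[0x7d]=0xdd, sp=0x7d
body[0] sub  r1, r4, r1 → r1=0x3d
body[1] add  r0, r3, r5 → r0=0x41
body[2] mov  r5, #0x6e → r5=0x6e
body[3] add  r2, r2, r3 → r2=0x93
body[4] mov  r4, r0 → r4=0x41
epilogue: pop r5=0xdd, sp=0x7e
epilogue: pop r4=0x70, sp=0x7f
epilogue: pop r2=0x2f, sp=0x80
epilogue: pop r1=0x33, sp=0x81
r0 is caller-saved → body value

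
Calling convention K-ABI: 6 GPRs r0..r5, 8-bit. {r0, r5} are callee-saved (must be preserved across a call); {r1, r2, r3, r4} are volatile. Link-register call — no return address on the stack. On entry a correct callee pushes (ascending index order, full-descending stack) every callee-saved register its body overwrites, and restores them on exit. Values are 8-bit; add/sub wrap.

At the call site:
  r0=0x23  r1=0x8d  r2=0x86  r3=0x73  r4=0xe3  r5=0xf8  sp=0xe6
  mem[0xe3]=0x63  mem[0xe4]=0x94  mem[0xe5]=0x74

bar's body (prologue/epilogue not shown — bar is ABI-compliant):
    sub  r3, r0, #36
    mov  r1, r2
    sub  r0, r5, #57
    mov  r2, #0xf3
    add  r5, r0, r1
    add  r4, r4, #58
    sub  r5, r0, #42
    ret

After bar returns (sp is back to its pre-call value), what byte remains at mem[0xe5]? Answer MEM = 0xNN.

prologue: push r0 → mem[0xe5]=0x23, sp=0xe5
prologue: push r5 → mem[0xe4]=0xf8, sp=0xe4
body[0] sub  r3, r0, #36 → r3=0xff
body[1] mov  r1, r2 → r1=0x86
body[2] sub  r0, r5, #57 → r0=0xbf
body[3] mov  r2, #0xf3 → r2=0xf3
body[4] add  r5, r0, r1 → r5=0x45
body[5] add  r4, r4, #58 → r4=0x1d
body[6] sub  r5, r0, #42 → r5=0x95
epilogue: pop r5=0xf8, sp=0xe5
epilogue: pop r0=0x23, sp=0xe6
prologue pushed ['r0', 'r5'] at ['0xe5', '0xe4']

MEM = 0x23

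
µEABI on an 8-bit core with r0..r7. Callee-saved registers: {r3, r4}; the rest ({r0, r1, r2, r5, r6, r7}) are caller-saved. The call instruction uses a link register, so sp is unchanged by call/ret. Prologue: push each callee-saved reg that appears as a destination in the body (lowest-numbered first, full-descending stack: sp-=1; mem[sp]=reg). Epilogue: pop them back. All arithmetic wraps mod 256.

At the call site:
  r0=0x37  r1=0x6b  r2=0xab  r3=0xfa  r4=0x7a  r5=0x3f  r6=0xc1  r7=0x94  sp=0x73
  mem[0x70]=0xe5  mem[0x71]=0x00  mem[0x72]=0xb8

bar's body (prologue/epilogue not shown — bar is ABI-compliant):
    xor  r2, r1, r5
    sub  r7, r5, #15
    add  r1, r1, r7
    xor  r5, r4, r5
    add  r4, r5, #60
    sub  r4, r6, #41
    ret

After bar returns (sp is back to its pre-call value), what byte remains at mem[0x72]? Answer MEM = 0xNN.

prologue: push r4 -> mem[0x72]=0x7a, sp=0x72
body[0] xor  r2, r1, r5 -> r2=0x54
body[1] sub  r7, r5, #15 -> r7=0x30
body[2] add  r1, r1, r7 -> r1=0x9b
body[3] xor  r5, r4, r5 -> r5=0x45
body[4] add  r4, r5, #60 -> r4=0x81
body[5] sub  r4, r6, #41 -> r4=0x98
epilogue: pop r4=0x7a, sp=0x73
prologue pushed ['r4'] at ['0x72']

MEM = 0x7a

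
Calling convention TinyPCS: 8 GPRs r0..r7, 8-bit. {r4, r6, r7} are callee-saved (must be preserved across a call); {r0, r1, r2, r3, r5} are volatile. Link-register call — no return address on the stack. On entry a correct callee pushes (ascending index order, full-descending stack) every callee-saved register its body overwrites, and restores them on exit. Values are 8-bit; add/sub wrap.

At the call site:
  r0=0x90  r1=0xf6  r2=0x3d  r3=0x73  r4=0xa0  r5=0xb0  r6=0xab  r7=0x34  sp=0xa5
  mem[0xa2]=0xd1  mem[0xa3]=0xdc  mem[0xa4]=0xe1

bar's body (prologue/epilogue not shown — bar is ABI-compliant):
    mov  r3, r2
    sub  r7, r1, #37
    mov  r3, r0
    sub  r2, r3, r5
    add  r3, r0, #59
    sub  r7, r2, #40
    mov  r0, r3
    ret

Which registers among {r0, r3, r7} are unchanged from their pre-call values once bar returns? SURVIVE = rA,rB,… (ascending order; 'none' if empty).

SURVIVE = r7

prologue: push r7 → mem[0xa4]=0x34, sp=0xa4
body[0] mov  r3, r2 → r3=0x3d
body[1] sub  r7, r1, #37 → r7=0xd1
body[2] mov  r3, r0 → r3=0x90
body[3] sub  r2, r3, r5 → r2=0xe0
body[4] add  r3, r0, #59 → r3=0xcb
body[5] sub  r7, r2, #40 → r7=0xb8
body[6] mov  r0, r3 → r0=0xcb
epilogue: pop r7=0x34, sp=0xa5
r0: caller-saved, written=True
r3: caller-saved, written=True
r7: callee-saved, written=True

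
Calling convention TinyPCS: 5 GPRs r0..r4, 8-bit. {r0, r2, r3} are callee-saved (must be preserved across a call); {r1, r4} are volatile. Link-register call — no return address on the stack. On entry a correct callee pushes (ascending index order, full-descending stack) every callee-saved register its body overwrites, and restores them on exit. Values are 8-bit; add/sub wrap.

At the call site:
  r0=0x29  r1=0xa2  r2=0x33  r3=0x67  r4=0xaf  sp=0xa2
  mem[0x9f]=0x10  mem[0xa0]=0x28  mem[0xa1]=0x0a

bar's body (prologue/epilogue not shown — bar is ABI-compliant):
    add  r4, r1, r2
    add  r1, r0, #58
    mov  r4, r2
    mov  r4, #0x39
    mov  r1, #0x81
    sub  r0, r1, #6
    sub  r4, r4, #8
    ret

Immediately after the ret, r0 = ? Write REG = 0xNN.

REG = 0x29

prologue: push r0 → mem[0xa1]=0x29, sp=0xa1
body[0] add  r4, r1, r2 → r4=0xd5
body[1] add  r1, r0, #58 → r1=0x63
body[2] mov  r4, r2 → r4=0x33
body[3] mov  r4, #0x39 → r4=0x39
body[4] mov  r1, #0x81 → r1=0x81
body[5] sub  r0, r1, #6 → r0=0x7b
body[6] sub  r4, r4, #8 → r4=0x31
epilogue: pop r0=0x29, sp=0xa2
r0 is callee-saved → restored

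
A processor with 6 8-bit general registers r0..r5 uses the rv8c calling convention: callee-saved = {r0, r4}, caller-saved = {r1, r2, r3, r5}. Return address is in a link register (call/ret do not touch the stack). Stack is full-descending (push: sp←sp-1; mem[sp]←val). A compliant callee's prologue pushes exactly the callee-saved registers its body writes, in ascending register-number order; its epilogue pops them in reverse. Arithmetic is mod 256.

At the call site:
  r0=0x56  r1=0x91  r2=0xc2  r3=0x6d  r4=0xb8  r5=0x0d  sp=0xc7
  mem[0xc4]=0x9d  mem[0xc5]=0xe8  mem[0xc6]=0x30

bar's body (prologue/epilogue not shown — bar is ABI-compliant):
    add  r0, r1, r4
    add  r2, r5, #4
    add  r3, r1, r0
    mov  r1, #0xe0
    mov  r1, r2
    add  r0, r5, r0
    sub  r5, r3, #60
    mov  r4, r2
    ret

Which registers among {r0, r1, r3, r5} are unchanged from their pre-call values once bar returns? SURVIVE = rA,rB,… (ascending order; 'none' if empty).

prologue: push r0 -> mem[0xc6]=0x56, sp=0xc6
prologue: push r4 -> mem[0xc5]=0xb8, sp=0xc5
body[0] add  r0, r1, r4 -> r0=0x49
body[1] add  r2, r5, #4 -> r2=0x11
body[2] add  r3, r1, r0 -> r3=0xda
body[3] mov  r1, #0xe0 -> r1=0xe0
body[4] mov  r1, r2 -> r1=0x11
body[5] add  r0, r5, r0 -> r0=0x56
body[6] sub  r5, r3, #60 -> r5=0x9e
body[7] mov  r4, r2 -> r4=0x11
epilogue: pop r4=0xb8, sp=0xc6
epilogue: pop r0=0x56, sp=0xc7
r0: callee-saved, written=True
r1: caller-saved, written=True
r3: caller-saved, written=True
r5: caller-saved, written=True

SURVIVE = r0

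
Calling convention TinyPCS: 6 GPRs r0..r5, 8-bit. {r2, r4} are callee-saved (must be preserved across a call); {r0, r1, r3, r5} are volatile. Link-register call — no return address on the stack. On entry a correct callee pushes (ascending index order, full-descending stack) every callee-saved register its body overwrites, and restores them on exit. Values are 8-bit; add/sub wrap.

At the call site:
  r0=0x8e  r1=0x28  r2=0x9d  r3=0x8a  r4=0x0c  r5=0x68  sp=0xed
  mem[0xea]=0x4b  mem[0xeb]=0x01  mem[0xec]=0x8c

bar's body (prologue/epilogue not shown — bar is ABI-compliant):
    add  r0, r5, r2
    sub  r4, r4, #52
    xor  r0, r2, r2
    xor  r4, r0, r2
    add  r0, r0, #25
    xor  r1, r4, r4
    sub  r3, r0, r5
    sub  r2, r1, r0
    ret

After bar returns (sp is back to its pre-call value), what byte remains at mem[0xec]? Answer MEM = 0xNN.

prologue: push r2 → mem[0xec]=0x9d, sp=0xec
prologue: push r4 → mem[0xeb]=0x0c, sp=0xeb
body[0] add  r0, r5, r2 → r0=0x05
body[1] sub  r4, r4, #52 → r4=0xd8
body[2] xor  r0, r2, r2 → r0=0x00
body[3] xor  r4, r0, r2 → r4=0x9d
body[4] add  r0, r0, #25 → r0=0x19
body[5] xor  r1, r4, r4 → r1=0x00
body[6] sub  r3, r0, r5 → r3=0xb1
body[7] sub  r2, r1, r0 → r2=0xe7
epilogue: pop r4=0x0c, sp=0xec
epilogue: pop r2=0x9d, sp=0xed
prologue pushed ['r2', 'r4'] at ['0xec', '0xeb']

MEM = 0x9d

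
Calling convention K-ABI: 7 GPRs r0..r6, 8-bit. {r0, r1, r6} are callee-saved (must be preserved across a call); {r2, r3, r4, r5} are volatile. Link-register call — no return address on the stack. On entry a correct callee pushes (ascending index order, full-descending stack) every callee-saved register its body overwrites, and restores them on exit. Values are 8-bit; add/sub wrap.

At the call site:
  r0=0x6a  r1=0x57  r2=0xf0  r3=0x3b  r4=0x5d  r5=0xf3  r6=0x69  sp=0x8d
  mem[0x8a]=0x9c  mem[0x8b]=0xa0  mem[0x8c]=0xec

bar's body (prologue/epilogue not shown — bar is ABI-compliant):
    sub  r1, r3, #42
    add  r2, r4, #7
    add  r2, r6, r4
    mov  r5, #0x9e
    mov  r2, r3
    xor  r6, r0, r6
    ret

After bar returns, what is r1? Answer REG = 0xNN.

REG = 0x57

prologue: push r1 -> mem[0x8c]=0x57, sp=0x8c
prologue: push r6 -> mem[0x8b]=0x69, sp=0x8b
body[0] sub  r1, r3, #42 -> r1=0x11
body[1] add  r2, r4, #7 -> r2=0x64
body[2] add  r2, r6, r4 -> r2=0xc6
body[3] mov  r5, #0x9e -> r5=0x9e
body[4] mov  r2, r3 -> r2=0x3b
body[5] xor  r6, r0, r6 -> r6=0x03
epilogue: pop r6=0x69, sp=0x8c
epilogue: pop r1=0x57, sp=0x8d
r1 is callee-saved -> restored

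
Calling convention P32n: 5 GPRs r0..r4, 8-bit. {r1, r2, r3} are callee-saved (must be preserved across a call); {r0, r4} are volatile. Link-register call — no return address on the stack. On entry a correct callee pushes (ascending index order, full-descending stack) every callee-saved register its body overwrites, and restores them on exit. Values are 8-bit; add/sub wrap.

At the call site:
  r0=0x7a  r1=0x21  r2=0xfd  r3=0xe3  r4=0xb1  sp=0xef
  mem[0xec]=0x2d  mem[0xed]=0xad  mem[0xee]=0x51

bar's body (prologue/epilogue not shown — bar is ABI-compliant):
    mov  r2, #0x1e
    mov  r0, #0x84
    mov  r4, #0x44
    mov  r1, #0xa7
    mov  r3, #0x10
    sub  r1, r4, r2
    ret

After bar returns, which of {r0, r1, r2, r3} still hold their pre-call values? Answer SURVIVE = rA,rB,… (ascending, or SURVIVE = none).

prologue: push r1 → mem[0xee]=0x21, sp=0xee
prologue: push r2 → mem[0xed]=0xfd, sp=0xed
prologue: push r3 → mem[0xec]=0xe3, sp=0xec
body[0] mov  r2, #0x1e → r2=0x1e
body[1] mov  r0, #0x84 → r0=0x84
body[2] mov  r4, #0x44 → r4=0x44
body[3] mov  r1, #0xa7 → r1=0xa7
body[4] mov  r3, #0x10 → r3=0x10
body[5] sub  r1, r4, r2 → r1=0x26
epilogue: pop r3=0xe3, sp=0xed
epilogue: pop r2=0xfd, sp=0xee
epilogue: pop r1=0x21, sp=0xef
r0: caller-saved, written=True
r1: callee-saved, written=True
r2: callee-saved, written=True
r3: callee-saved, written=True

SURVIVE = r1,r2,r3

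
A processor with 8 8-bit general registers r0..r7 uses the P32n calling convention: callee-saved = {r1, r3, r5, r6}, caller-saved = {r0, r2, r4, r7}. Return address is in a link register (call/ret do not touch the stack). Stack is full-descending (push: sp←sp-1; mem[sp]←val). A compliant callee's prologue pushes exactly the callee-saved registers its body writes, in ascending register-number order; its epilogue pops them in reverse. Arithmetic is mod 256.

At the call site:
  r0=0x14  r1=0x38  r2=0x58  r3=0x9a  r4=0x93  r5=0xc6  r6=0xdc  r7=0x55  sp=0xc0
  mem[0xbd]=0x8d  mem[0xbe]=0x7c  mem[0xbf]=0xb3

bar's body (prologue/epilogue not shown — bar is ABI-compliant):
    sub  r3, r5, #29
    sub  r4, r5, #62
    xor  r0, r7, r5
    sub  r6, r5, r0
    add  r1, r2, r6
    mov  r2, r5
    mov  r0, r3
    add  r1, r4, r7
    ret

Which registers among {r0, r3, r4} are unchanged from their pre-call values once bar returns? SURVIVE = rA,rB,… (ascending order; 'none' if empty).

prologue: push r1 → mem[0xbf]=0x38, sp=0xbf
prologue: push r3 → mem[0xbe]=0x9a, sp=0xbe
prologue: push r6 → mem[0xbd]=0xdc, sp=0xbd
body[0] sub  r3, r5, #29 → r3=0xa9
body[1] sub  r4, r5, #62 → r4=0x88
body[2] xor  r0, r7, r5 → r0=0x93
body[3] sub  r6, r5, r0 → r6=0x33
body[4] add  r1, r2, r6 → r1=0x8b
body[5] mov  r2, r5 → r2=0xc6
body[6] mov  r0, r3 → r0=0xa9
body[7] add  r1, r4, r7 → r1=0xdd
epilogue: pop r6=0xdc, sp=0xbe
epilogue: pop r3=0x9a, sp=0xbf
epilogue: pop r1=0x38, sp=0xc0
r0: caller-saved, written=True
r3: callee-saved, written=True
r4: caller-saved, written=True

SURVIVE = r3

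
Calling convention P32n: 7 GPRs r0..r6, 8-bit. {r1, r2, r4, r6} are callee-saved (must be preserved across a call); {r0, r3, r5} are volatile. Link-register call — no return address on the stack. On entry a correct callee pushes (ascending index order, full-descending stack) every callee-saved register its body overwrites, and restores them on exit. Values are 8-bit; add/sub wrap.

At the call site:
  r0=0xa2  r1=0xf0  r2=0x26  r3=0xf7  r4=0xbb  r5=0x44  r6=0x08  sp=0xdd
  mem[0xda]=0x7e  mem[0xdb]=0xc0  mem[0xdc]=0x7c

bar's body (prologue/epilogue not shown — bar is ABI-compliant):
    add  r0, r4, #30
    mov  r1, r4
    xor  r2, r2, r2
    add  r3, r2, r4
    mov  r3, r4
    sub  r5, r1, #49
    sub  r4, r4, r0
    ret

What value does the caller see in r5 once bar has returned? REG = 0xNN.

prologue: push r1 -> mem[0xdc]=0xf0, sp=0xdc
prologue: push r2 -> mem[0xdb]=0x26, sp=0xdb
prologue: push r4 -> mem[0xda]=0xbb, sp=0xda
body[0] add  r0, r4, #30 -> r0=0xd9
body[1] mov  r1, r4 -> r1=0xbb
body[2] xor  r2, r2, r2 -> r2=0x00
body[3] add  r3, r2, r4 -> r3=0xbb
body[4] mov  r3, r4 -> r3=0xbb
body[5] sub  r5, r1, #49 -> r5=0x8a
body[6] sub  r4, r4, r0 -> r4=0xe2
epilogue: pop r4=0xbb, sp=0xdb
epilogue: pop r2=0x26, sp=0xdc
epilogue: pop r1=0xf0, sp=0xdd
r5 is caller-saved -> body value

REG = 0x8a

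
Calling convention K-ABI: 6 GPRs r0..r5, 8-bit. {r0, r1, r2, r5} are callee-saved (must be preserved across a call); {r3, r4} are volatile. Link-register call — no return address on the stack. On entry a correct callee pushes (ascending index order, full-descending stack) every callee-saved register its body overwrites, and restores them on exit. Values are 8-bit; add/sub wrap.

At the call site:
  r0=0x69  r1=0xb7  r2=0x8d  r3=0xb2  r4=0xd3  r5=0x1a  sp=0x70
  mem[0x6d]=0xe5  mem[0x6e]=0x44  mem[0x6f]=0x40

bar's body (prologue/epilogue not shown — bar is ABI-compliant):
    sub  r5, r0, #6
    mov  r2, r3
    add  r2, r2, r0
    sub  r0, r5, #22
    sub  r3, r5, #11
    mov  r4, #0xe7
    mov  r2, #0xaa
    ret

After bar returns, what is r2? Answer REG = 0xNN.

REG = 0x8d

prologue: push r0 → mem[0x6f]=0x69, sp=0x6f
prologue: push r2 → mem[0x6e]=0x8d, sp=0x6e
prologue: push r5 → mem[0x6d]=0x1a, sp=0x6d
body[0] sub  r5, r0, #6 → r5=0x63
body[1] mov  r2, r3 → r2=0xb2
body[2] add  r2, r2, r0 → r2=0x1b
body[3] sub  r0, r5, #22 → r0=0x4d
body[4] sub  r3, r5, #11 → r3=0x58
body[5] mov  r4, #0xe7 → r4=0xe7
body[6] mov  r2, #0xaa → r2=0xaa
epilogue: pop r5=0x1a, sp=0x6e
epilogue: pop r2=0x8d, sp=0x6f
epilogue: pop r0=0x69, sp=0x70
r2 is callee-saved → restored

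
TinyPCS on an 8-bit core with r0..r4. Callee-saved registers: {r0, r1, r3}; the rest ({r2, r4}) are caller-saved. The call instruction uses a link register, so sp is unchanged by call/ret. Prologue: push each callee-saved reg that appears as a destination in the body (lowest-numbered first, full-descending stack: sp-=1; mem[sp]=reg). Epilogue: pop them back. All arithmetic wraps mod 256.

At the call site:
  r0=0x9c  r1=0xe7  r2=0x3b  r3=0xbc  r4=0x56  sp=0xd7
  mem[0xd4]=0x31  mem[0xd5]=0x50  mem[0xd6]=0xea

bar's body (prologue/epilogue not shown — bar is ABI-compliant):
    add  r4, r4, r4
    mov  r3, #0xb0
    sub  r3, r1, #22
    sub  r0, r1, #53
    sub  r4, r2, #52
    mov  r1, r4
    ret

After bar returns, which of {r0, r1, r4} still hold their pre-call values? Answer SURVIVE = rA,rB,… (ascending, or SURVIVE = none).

SURVIVE = r0,r1

prologue: push r0 -> mem[0xd6]=0x9c, sp=0xd6
prologue: push r1 -> mem[0xd5]=0xe7, sp=0xd5
prologue: push r3 -> mem[0xd4]=0xbc, sp=0xd4
body[0] add  r4, r4, r4 -> r4=0xac
body[1] mov  r3, #0xb0 -> r3=0xb0
body[2] sub  r3, r1, #22 -> r3=0xd1
body[3] sub  r0, r1, #53 -> r0=0xb2
body[4] sub  r4, r2, #52 -> r4=0x07
body[5] mov  r1, r4 -> r1=0x07
epilogue: pop r3=0xbc, sp=0xd5
epilogue: pop r1=0xe7, sp=0xd6
epilogue: pop r0=0x9c, sp=0xd7
r0: callee-saved, written=True
r1: callee-saved, written=True
r4: caller-saved, written=True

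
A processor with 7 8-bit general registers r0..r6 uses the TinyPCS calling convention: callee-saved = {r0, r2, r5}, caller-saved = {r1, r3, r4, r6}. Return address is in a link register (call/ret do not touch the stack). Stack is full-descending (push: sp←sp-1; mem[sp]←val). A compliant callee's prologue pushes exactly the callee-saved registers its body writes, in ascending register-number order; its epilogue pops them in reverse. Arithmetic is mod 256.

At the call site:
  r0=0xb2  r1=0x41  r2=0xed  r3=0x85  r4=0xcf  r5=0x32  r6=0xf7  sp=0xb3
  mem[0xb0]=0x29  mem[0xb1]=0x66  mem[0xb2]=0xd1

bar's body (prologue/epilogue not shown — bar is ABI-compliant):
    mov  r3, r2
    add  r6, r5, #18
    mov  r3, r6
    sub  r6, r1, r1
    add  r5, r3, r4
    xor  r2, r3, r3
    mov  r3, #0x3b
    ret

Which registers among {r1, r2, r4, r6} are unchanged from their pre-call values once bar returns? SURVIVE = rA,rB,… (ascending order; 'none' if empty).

SURVIVE = r1,r2,r4

prologue: push r2 → mem[0xb2]=0xed, sp=0xb2
prologue: push r5 → mem[0xb1]=0x32, sp=0xb1
body[0] mov  r3, r2 → r3=0xed
body[1] add  r6, r5, #18 → r6=0x44
body[2] mov  r3, r6 → r3=0x44
body[3] sub  r6, r1, r1 → r6=0x00
body[4] add  r5, r3, r4 → r5=0x13
body[5] xor  r2, r3, r3 → r2=0x00
body[6] mov  r3, #0x3b → r3=0x3b
epilogue: pop r5=0x32, sp=0xb2
epilogue: pop r2=0xed, sp=0xb3
r1: caller-saved, written=False
r2: callee-saved, written=True
r4: caller-saved, written=False
r6: caller-saved, written=True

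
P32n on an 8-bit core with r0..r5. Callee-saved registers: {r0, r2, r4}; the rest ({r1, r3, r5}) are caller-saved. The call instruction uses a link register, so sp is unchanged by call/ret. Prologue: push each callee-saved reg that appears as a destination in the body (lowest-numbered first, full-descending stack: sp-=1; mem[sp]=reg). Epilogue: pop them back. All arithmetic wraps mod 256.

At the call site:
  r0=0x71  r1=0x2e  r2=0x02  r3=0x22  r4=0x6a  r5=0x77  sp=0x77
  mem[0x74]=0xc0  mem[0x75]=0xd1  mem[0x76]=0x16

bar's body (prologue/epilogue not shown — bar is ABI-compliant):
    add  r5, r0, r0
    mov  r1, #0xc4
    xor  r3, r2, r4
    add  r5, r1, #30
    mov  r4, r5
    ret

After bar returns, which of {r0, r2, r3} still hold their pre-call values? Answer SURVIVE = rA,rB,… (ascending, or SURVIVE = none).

SURVIVE = r0,r2

prologue: push r4 -> mem[0x76]=0x6a, sp=0x76
body[0] add  r5, r0, r0 -> r5=0xe2
body[1] mov  r1, #0xc4 -> r1=0xc4
body[2] xor  r3, r2, r4 -> r3=0x68
body[3] add  r5, r1, #30 -> r5=0xe2
body[4] mov  r4, r5 -> r4=0xe2
epilogue: pop r4=0x6a, sp=0x77
r0: callee-saved, written=False
r2: callee-saved, written=False
r3: caller-saved, written=True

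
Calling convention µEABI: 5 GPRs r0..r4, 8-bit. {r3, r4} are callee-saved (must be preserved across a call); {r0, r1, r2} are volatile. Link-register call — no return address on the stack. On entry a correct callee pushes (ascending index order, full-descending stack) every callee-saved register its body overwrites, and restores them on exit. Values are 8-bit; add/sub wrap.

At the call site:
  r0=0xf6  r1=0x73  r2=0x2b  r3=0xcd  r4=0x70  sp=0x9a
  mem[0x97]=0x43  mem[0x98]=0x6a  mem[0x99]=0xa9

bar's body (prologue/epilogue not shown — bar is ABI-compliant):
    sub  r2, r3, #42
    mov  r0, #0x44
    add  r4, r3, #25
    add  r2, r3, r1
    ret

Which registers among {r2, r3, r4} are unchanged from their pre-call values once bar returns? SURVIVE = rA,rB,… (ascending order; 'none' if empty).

SURVIVE = r3,r4

prologue: push r4 → mem[0x99]=0x70, sp=0x99
body[0] sub  r2, r3, #42 → r2=0xa3
body[1] mov  r0, #0x44 → r0=0x44
body[2] add  r4, r3, #25 → r4=0xe6
body[3] add  r2, r3, r1 → r2=0x40
epilogue: pop r4=0x70, sp=0x9a
r2: caller-saved, written=True
r3: callee-saved, written=False
r4: callee-saved, written=True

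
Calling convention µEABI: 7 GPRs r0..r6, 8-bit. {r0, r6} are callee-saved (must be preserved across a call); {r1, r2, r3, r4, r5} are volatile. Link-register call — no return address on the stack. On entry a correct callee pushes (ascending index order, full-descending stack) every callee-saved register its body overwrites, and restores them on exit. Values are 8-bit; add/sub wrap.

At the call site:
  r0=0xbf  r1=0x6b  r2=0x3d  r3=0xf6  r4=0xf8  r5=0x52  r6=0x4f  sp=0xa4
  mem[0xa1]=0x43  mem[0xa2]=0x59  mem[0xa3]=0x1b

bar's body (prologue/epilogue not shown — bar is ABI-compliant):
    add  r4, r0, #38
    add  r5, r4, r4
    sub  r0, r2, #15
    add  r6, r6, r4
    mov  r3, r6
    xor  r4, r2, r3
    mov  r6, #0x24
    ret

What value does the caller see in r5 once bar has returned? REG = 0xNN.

prologue: push r0 → mem[0xa3]=0xbf, sp=0xa3
prologue: push r6 → mem[0xa2]=0x4f, sp=0xa2
body[0] add  r4, r0, #38 → r4=0xe5
body[1] add  r5, r4, r4 → r5=0xca
body[2] sub  r0, r2, #15 → r0=0x2e
body[3] add  r6, r6, r4 → r6=0x34
body[4] mov  r3, r6 → r3=0x34
body[5] xor  r4, r2, r3 → r4=0x09
body[6] mov  r6, #0x24 → r6=0x24
epilogue: pop r6=0x4f, sp=0xa3
epilogue: pop r0=0xbf, sp=0xa4
r5 is caller-saved → body value

REG = 0xca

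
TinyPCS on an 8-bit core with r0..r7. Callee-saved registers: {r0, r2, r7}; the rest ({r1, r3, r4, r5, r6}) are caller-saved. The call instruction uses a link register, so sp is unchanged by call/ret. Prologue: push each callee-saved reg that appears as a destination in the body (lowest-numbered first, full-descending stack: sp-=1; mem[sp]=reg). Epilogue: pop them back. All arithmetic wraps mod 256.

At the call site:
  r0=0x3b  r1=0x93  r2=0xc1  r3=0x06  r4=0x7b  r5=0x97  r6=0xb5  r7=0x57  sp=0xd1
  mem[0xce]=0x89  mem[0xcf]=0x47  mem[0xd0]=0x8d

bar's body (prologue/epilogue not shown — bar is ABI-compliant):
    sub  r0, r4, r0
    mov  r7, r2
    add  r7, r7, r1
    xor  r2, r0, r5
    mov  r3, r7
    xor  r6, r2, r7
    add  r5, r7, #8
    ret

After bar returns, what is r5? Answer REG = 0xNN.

REG = 0x5c

prologue: push r0 -> mem[0xd0]=0x3b, sp=0xd0
prologue: push r2 -> mem[0xcf]=0xc1, sp=0xcf
prologue: push r7 -> mem[0xce]=0x57, sp=0xce
body[0] sub  r0, r4, r0 -> r0=0x40
body[1] mov  r7, r2 -> r7=0xc1
body[2] add  r7, r7, r1 -> r7=0x54
body[3] xor  r2, r0, r5 -> r2=0xd7
body[4] mov  r3, r7 -> r3=0x54
body[5] xor  r6, r2, r7 -> r6=0x83
body[6] add  r5, r7, #8 -> r5=0x5c
epilogue: pop r7=0x57, sp=0xcf
epilogue: pop r2=0xc1, sp=0xd0
epilogue: pop r0=0x3b, sp=0xd1
r5 is caller-saved -> body value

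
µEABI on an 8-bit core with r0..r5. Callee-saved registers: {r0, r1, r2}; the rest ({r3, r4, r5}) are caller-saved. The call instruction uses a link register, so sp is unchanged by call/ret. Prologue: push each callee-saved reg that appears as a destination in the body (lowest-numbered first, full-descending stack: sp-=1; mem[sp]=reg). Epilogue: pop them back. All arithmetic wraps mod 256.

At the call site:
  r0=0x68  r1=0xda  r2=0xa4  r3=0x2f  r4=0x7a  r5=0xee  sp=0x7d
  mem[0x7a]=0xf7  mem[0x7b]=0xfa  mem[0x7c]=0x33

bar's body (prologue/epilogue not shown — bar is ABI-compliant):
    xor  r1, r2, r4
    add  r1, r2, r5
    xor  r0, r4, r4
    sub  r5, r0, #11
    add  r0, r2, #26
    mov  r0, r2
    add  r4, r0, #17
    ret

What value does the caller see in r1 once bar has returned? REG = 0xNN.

prologue: push r0 → mem[0x7c]=0x68, sp=0x7c
prologue: push r1 → mem[0x7b]=0xda, sp=0x7b
body[0] xor  r1, r2, r4 → r1=0xde
body[1] add  r1, r2, r5 → r1=0x92
body[2] xor  r0, r4, r4 → r0=0x00
body[3] sub  r5, r0, #11 → r5=0xf5
body[4] add  r0, r2, #26 → r0=0xbe
body[5] mov  r0, r2 → r0=0xa4
body[6] add  r4, r0, #17 → r4=0xb5
epilogue: pop r1=0xda, sp=0x7c
epilogue: pop r0=0x68, sp=0x7d
r1 is callee-saved → restored

REG = 0xda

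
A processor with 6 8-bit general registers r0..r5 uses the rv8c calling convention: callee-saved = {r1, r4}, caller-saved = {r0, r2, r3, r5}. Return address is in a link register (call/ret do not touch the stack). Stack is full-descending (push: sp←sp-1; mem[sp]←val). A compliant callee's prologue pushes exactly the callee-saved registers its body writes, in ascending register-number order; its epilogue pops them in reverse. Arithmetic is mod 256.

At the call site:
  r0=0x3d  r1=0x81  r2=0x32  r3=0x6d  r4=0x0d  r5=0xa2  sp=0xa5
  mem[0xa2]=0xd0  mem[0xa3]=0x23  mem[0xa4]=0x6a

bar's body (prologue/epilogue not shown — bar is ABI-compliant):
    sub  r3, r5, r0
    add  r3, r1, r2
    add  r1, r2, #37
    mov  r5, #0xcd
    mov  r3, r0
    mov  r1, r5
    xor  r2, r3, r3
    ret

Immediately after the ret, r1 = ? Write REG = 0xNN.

prologue: push r1 → mem[0xa4]=0x81, sp=0xa4
body[0] sub  r3, r5, r0 → r3=0x65
body[1] add  r3, r1, r2 → r3=0xb3
body[2] add  r1, r2, #37 → r1=0x57
body[3] mov  r5, #0xcd → r5=0xcd
body[4] mov  r3, r0 → r3=0x3d
body[5] mov  r1, r5 → r1=0xcd
body[6] xor  r2, r3, r3 → r2=0x00
epilogue: pop r1=0x81, sp=0xa5
r1 is callee-saved → restored

REG = 0x81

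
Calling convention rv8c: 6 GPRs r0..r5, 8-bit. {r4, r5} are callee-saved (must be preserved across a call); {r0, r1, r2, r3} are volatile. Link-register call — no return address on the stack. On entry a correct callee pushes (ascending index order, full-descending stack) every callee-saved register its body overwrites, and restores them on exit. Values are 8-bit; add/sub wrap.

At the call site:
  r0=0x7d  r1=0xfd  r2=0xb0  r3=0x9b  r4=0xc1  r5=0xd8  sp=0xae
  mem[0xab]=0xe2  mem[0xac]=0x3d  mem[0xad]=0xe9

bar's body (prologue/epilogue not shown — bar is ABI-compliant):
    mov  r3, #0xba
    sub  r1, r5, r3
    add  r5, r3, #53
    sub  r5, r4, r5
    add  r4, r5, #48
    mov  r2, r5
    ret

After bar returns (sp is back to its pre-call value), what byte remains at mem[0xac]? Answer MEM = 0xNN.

MEM = 0xd8

prologue: push r4 → mem[0xad]=0xc1, sp=0xad
prologue: push r5 → mem[0xac]=0xd8, sp=0xac
body[0] mov  r3, #0xba → r3=0xba
body[1] sub  r1, r5, r3 → r1=0x1e
body[2] add  r5, r3, #53 → r5=0xef
body[3] sub  r5, r4, r5 → r5=0xd2
body[4] add  r4, r5, #48 → r4=0x02
body[5] mov  r2, r5 → r2=0xd2
epilogue: pop r5=0xd8, sp=0xad
epilogue: pop r4=0xc1, sp=0xae
prologue pushed ['r4', 'r5'] at ['0xad', '0xac']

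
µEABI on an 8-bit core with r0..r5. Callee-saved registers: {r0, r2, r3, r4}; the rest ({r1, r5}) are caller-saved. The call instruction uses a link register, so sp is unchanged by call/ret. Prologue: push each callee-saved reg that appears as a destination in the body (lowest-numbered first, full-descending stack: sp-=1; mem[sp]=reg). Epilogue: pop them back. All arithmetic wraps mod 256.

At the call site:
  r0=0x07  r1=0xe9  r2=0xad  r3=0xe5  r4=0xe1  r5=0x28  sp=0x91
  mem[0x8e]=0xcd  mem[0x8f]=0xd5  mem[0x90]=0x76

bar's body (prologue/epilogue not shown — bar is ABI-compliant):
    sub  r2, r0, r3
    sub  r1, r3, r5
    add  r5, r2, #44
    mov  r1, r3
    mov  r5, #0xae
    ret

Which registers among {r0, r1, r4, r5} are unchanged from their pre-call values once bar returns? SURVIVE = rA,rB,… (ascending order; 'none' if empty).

prologue: push r2 → mem[0x90]=0xad, sp=0x90
body[0] sub  r2, r0, r3 → r2=0x22
body[1] sub  r1, r3, r5 → r1=0xbd
body[2] add  r5, r2, #44 → r5=0x4e
body[3] mov  r1, r3 → r1=0xe5
body[4] mov  r5, #0xae → r5=0xae
epilogue: pop r2=0xad, sp=0x91
r0: callee-saved, written=False
r1: caller-saved, written=True
r4: callee-saved, written=False
r5: caller-saved, written=True

SURVIVE = r0,r4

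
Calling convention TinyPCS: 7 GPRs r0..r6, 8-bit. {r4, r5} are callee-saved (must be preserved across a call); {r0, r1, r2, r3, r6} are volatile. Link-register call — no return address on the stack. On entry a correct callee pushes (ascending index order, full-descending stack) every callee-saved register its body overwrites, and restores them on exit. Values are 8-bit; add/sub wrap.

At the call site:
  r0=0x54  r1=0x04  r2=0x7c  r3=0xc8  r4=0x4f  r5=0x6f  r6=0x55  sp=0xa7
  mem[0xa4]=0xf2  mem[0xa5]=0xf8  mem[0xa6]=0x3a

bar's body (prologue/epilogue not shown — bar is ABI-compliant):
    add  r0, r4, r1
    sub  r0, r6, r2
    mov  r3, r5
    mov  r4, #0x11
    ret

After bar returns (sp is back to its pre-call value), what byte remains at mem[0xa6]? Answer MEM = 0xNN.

MEM = 0x4f

prologue: push r4 -> mem[0xa6]=0x4f, sp=0xa6
body[0] add  r0, r4, r1 -> r0=0x53
body[1] sub  r0, r6, r2 -> r0=0xd9
body[2] mov  r3, r5 -> r3=0x6f
body[3] mov  r4, #0x11 -> r4=0x11
epilogue: pop r4=0x4f, sp=0xa7
prologue pushed ['r4'] at ['0xa6']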